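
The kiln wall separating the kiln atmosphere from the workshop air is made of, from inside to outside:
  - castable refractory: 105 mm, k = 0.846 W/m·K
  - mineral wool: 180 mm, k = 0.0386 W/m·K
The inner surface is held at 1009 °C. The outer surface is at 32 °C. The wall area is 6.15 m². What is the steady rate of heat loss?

Series thermal resistances:
R_castable refractory = L/(kA) = 0.105/(0.846×6.15) = 0.02018 K/W
R_mineral wool = L/(kA) = 0.18/(0.0386×6.15) = 0.7582 K/W
R_total = 0.7784 K/W
Q = ΔT / R_total = 977 / 0.7784

Q ≈ 1260 W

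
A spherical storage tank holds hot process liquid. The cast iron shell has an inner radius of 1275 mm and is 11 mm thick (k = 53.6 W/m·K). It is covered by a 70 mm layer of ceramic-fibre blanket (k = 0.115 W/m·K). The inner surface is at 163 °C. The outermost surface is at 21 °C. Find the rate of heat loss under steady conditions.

Q ≈ 5110 W

For a spherical shell R = (1/r₁ − 1/r₂)/(4πk); film R = 1/(h·4πr²). In series:
R_cast iron shell = (1/1.275 − 1/1.286)/(4π×53.6) = 9.96×10^-6 K/W
R_ceramic-fibre blanket = (1/1.286 − 1/1.356)/(4π×0.115) = 0.02778 K/W
R_total = 0.02779 K/W
Q = ΔT/R_total = 142/0.02779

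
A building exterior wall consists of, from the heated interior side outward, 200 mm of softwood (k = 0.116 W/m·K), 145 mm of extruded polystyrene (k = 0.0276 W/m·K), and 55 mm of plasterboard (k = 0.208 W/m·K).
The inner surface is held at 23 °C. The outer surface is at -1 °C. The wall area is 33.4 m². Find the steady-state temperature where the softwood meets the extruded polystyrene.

Using the resistance-network approach (series):
R_softwood = L/(kA) = 0.2/(0.116×33.4) = 0.05162 K/W
R_extruded polystyrene = L/(kA) = 0.145/(0.0276×33.4) = 0.1573 K/W
R_plasterboard = L/(kA) = 0.055/(0.208×33.4) = 0.007917 K/W
R_total = 0.2168 K/W;  Q = ΔT/R_total = 24/0.2168 = 110.7 W
T_interface = T_inner − Q·ΣR(inner→interface) = 23 − 111×0.05162

T ≈ 17.3 °C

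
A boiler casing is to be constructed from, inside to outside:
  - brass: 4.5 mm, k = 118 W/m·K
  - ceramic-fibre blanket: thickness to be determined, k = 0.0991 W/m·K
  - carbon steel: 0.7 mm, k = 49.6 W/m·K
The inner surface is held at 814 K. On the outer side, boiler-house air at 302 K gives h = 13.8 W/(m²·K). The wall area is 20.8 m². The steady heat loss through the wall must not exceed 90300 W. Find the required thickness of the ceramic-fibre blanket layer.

Treating each layer as a thermal resistance in series:
R_brass = L/(kA) = 0.0045/(118×20.8) = 1.833×10^-6 K/W
R_carbon steel = L/(kA) = 0.0007/(49.6×20.8) = 6.785×10^-7 K/W
R_outer film = 1/(h_o·A) = 1/(13.8×20.8) = 0.003484 K/W
Sum of the known resistances R_other = 0.003486 K/W
Required total resistance R_tot = ΔT/Q_allow = 512/90300 = 0.00567 K/W
R_ceramic-fibre blanket = R_tot − R_other = 0.002184 K/W
L = R·k·A = 0.002184×0.0991×20.8

L ≈ 4.5 mm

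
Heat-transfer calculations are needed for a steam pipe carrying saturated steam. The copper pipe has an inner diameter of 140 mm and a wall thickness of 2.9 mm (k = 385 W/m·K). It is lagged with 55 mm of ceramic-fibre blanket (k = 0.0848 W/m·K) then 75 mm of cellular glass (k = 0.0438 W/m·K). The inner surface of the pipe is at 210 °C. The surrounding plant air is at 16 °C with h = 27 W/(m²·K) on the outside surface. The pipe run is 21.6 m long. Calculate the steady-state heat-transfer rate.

For a radial system each layer contributes R = ln(r_out/r_in)/(2πkL); films add R = 1/(hA).
R_copper pipe wall = ln(72.9/70)/(2π×385×21.6) = 7.769×10^-7 K/W
R_ceramic-fibre blanket = ln(127.9/72.9)/(2π×0.0848×21.6) = 0.04885 K/W
R_cellular glass = ln(202.9/127.9)/(2π×0.0438×21.6) = 0.07763 K/W
R_outer film = 1/(h_o·2πr_oL) = 1/(27×2π×0.2029×21.6) = 0.001345 K/W
R_total = 0.1278 K/W
Q = ΔT/R_total = 194/0.1278

Q ≈ 1520 W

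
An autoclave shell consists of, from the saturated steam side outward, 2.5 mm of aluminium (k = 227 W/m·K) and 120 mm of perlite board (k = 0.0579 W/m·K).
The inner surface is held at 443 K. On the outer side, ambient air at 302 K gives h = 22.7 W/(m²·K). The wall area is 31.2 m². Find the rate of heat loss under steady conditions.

Q ≈ 2080 W

Model the wall as resistances in series:
R_aluminium = L/(kA) = 0.0025/(227×31.2) = 3.53×10^-7 K/W
R_perlite board = L/(kA) = 0.12/(0.0579×31.2) = 0.06643 K/W
R_outer film = 1/(h_o·A) = 1/(22.7×31.2) = 0.001412 K/W
R_total = 0.06784 K/W
Q = ΔT / R_total = 141 / 0.06784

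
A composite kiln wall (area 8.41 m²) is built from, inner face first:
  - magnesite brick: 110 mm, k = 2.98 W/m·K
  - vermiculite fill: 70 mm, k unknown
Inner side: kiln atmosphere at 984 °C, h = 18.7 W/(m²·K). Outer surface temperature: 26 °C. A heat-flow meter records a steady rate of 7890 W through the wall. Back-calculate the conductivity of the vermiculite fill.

k ≈ 0.0752 W/(m·K)

Model the wall as resistances in series:
R_inner film = 1/(h_i·A) = 1/(18.7×8.41) = 0.006359 K/W
R_magnesite brick = L/(kA) = 0.11/(2.98×8.41) = 0.004389 K/W
Sum of known resistances R_other = 0.01075 K/W
Total R = ΔT/Q = 958/7890 = 0.1214 K/W
R_vermiculite fill = R_total − R_other = 0.1107 K/W
k = L/(R·A) = 0.07/(0.1107×8.41)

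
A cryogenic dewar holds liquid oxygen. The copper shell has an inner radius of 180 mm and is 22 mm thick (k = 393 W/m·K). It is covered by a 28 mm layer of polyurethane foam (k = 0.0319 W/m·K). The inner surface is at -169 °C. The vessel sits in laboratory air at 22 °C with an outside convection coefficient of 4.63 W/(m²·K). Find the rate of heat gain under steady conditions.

Each spherical layer contributes R = (1/r_i − 1/r_o)/(4πk):
R_copper shell = (1/0.18 − 1/0.202)/(4π×393) = 1.225×10^-4 K/W
R_polyurethane foam = (1/0.202 − 1/0.23)/(4π×0.0319) = 1.503 K/W
R_outer film = 1/(h·4πr_o²) = 1/(4.63×4π×0.23²) = 0.3249 K/W
R_total = 1.828 K/W
Q = ΔT/R_total = 191/1.828

Q ≈ 104 W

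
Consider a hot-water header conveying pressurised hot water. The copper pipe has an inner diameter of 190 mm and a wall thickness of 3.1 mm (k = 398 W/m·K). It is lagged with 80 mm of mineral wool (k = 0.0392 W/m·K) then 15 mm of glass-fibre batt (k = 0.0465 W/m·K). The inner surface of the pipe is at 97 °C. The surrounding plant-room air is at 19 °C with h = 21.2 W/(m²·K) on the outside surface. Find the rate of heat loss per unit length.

q′ ≈ 28.5 W/m

Cylindrical conduction, so R = ln(r₂/r₁)/(2πkL) per layer, in series:
R_copper pipe wall = ln(98.1/95)/(2π×398×1) = 1.284×10^-5 K/W
R_mineral wool = ln(178.1/98.1)/(2π×0.0392×1) = 2.421 K/W
R_glass-fibre batt = ln(193.1/178.1)/(2π×0.0465×1) = 0.2768 K/W
R_outer film = 1/(h_o·2πr_oL) = 1/(21.2×2π×0.1931×1) = 0.03888 K/W
R_total = 2.737 K/W
Q = ΔT/R_total = 78/2.737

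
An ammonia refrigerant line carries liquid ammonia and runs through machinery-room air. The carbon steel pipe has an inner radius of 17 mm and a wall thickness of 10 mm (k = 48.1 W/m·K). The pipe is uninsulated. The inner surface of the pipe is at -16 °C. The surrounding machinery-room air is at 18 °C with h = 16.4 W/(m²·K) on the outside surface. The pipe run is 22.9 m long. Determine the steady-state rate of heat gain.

Q ≈ 2160 W

Treating each annulus and film as a series resistance:
R_carbon steel pipe wall = ln(27/17)/(2π×48.1×22.9) = 6.684×10^-5 K/W
R_outer film = 1/(h_o·2πr_oL) = 1/(16.4×2π×0.027×22.9) = 0.0157 K/W
R_total = 0.01576 K/W
Q = ΔT/R_total = 34/0.01576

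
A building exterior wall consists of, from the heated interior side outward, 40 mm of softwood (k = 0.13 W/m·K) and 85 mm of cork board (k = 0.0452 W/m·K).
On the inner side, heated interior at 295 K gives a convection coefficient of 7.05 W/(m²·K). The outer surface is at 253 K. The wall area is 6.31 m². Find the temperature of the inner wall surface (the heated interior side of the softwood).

Series thermal resistances:
R_inner film = 1/(h_i·A) = 1/(7.05×6.31) = 0.02248 K/W
R_softwood = L/(kA) = 0.04/(0.13×6.31) = 0.04876 K/W
R_cork board = L/(kA) = 0.085/(0.0452×6.31) = 0.298 K/W
R_total = 0.3693 K/W;  Q = ΔT/R_total = 42/0.3693 = 113.7 W
T_interface = T_inner − Q·ΣR(inner→interface) = 295 − 114×0.02248

T ≈ 292 K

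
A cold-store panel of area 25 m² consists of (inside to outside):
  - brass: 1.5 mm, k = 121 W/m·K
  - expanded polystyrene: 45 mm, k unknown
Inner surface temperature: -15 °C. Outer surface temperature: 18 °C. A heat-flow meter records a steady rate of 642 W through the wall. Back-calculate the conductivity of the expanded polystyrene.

k ≈ 0.035 W/(m·K)

Using the resistance-network approach (series):
R_brass = L/(kA) = 0.0015/(121×25) = 4.959×10^-7 K/W
Sum of known resistances R_other = 4.959×10^-7 K/W
Total R = ΔT/Q = 33/642 = 0.0514 K/W
R_expanded polystyrene = R_total − R_other = 0.0514 K/W
k = L/(R·A) = 0.045/(0.0514×25)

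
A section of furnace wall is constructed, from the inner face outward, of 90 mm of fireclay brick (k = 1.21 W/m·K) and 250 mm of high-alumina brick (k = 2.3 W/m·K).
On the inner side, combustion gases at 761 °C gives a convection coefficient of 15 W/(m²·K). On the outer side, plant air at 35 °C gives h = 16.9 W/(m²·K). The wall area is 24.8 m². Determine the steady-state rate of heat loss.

Q ≈ 58300 W

Thermal resistances in series:
R_inner film = 1/(h_i·A) = 1/(15×24.8) = 0.002688 K/W
R_fireclay brick = L/(kA) = 0.09/(1.21×24.8) = 0.002999 K/W
R_high-alumina brick = L/(kA) = 0.25/(2.3×24.8) = 0.004383 K/W
R_outer film = 1/(h_o·A) = 1/(16.9×24.8) = 0.002386 K/W
R_total = 0.01246 K/W
Q = ΔT / R_total = 726 / 0.01246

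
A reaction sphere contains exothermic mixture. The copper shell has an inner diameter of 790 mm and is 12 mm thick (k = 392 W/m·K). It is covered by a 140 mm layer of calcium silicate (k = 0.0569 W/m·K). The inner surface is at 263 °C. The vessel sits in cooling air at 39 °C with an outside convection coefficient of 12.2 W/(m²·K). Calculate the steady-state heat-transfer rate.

Q ≈ 249 W

For a spherical shell R = (1/r₁ − 1/r₂)/(4πk); film R = 1/(h·4πr²). In series:
R_copper shell = (1/0.395 − 1/0.407)/(4π×392) = 1.515×10^-5 K/W
R_calcium silicate = (1/0.407 − 1/0.547)/(4π×0.0569) = 0.8795 K/W
R_outer film = 1/(h·4πr_o²) = 1/(12.2×4π×0.547²) = 0.0218 K/W
R_total = 0.9013 K/W
Q = ΔT/R_total = 224/0.9013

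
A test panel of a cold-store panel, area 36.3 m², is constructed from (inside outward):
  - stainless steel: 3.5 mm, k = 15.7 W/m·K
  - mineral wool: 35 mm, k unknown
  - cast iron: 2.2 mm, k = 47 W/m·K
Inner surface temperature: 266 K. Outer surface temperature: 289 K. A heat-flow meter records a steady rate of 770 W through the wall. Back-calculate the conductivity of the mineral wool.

Treating each layer as a thermal resistance in series:
R_stainless steel = L/(kA) = 0.0035/(15.7×36.3) = 6.141×10^-6 K/W
R_cast iron = L/(kA) = 0.0022/(47×36.3) = 1.289×10^-6 K/W
Sum of known resistances R_other = 7.431×10^-6 K/W
Total R = ΔT/Q = 23/770 = 0.02987 K/W
R_mineral wool = R_total − R_other = 0.02986 K/W
k = L/(R·A) = 0.035/(0.02986×36.3)

k ≈ 0.0323 W/(m·K)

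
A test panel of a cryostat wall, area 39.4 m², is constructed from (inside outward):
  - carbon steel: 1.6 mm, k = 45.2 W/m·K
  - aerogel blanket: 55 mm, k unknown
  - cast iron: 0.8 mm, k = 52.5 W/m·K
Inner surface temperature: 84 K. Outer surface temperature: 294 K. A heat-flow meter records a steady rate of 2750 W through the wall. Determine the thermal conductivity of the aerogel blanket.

Series thermal resistances:
R_carbon steel = L/(kA) = 0.0016/(45.2×39.4) = 8.984×10^-7 K/W
R_cast iron = L/(kA) = 0.0008/(52.5×39.4) = 3.868×10^-7 K/W
Sum of known resistances R_other = 1.285×10^-6 K/W
Total R = ΔT/Q = 210/2750 = 0.07636 K/W
R_aerogel blanket = R_total − R_other = 0.07636 K/W
k = L/(R·A) = 0.055/(0.07636×39.4)

k ≈ 0.0183 W/(m·K)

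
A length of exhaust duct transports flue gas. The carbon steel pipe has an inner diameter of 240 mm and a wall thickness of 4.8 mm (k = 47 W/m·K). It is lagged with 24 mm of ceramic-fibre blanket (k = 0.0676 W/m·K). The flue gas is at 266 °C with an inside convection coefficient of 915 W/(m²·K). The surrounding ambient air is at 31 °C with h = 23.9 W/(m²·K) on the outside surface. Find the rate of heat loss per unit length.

q′ ≈ 510 W/m

Treating each annulus and film as a series resistance:
R_inner film = 1/(h_i·2πr₁L) = 1/(915×2π×0.12×1) = 0.001449 K/W
R_carbon steel pipe wall = ln(124.8/120)/(2π×47×1) = 1.328×10^-4 K/W
R_ceramic-fibre blanket = ln(148.8/124.8)/(2π×0.0676×1) = 0.4141 K/W
R_outer film = 1/(h_o·2πr_oL) = 1/(23.9×2π×0.1488×1) = 0.04475 K/W
R_total = 0.4604 K/W
Q = ΔT/R_total = 235/0.4604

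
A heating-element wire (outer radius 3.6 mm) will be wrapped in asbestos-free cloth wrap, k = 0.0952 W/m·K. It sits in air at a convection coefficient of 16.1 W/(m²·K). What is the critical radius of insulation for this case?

r_cr ≈ 5.91 mm

For a cylinder r_cr = k/h = 0.0952/16.1
r_cr = 5.91 mm; since the bare radius (3.6 mm) is below r_cr, adding a thin layer of insulation will *increase* heat loss.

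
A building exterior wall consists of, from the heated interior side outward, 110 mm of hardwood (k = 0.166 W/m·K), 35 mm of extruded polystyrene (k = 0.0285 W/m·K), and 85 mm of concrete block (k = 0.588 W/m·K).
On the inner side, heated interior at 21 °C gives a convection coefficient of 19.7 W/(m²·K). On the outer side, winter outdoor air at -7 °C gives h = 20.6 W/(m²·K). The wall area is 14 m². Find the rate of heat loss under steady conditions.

Q ≈ 184 W

Model the wall as resistances in series:
R_inner film = 1/(h_i·A) = 1/(19.7×14) = 0.003626 K/W
R_hardwood = L/(kA) = 0.11/(0.166×14) = 0.04733 K/W
R_extruded polystyrene = L/(kA) = 0.035/(0.0285×14) = 0.08772 K/W
R_concrete block = L/(kA) = 0.085/(0.588×14) = 0.01033 K/W
R_outer film = 1/(h_o·A) = 1/(20.6×14) = 0.003467 K/W
R_total = 0.1525 K/W
Q = ΔT / R_total = 28 / 0.1525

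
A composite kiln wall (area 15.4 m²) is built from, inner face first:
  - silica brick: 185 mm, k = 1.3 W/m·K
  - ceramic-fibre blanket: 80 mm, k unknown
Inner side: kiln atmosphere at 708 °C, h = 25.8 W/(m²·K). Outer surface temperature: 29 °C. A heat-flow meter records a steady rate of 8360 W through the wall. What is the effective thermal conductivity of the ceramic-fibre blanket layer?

k ≈ 0.0748 W/(m·K)

Series thermal resistances:
R_inner film = 1/(h_i·A) = 1/(25.8×15.4) = 0.002517 K/W
R_silica brick = L/(kA) = 0.185/(1.3×15.4) = 0.009241 K/W
Sum of known resistances R_other = 0.01176 K/W
Total R = ΔT/Q = 679/8360 = 0.08122 K/W
R_ceramic-fibre blanket = R_total − R_other = 0.06946 K/W
k = L/(R·A) = 0.08/(0.06946×15.4)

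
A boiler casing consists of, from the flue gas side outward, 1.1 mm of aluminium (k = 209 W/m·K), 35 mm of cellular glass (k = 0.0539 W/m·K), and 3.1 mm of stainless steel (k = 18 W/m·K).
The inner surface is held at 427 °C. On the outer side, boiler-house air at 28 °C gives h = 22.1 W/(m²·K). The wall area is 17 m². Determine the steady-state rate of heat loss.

Using the resistance-network approach (series):
R_aluminium = L/(kA) = 0.0011/(209×17) = 3.096×10^-7 K/W
R_cellular glass = L/(kA) = 0.035/(0.0539×17) = 0.0382 K/W
R_stainless steel = L/(kA) = 0.0031/(18×17) = 1.013×10^-5 K/W
R_outer film = 1/(h_o·A) = 1/(22.1×17) = 0.002662 K/W
R_total = 0.04087 K/W
Q = ΔT / R_total = 399 / 0.04087

Q ≈ 9760 W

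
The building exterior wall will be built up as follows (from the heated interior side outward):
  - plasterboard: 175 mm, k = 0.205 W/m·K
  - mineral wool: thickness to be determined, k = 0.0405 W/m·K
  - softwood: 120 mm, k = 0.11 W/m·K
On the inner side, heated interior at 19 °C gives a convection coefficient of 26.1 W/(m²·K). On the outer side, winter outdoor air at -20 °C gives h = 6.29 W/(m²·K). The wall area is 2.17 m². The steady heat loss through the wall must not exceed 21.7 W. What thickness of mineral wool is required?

Series thermal resistances:
R_inner film = 1/(h_i·A) = 1/(26.1×2.17) = 0.01766 K/W
R_plasterboard = L/(kA) = 0.175/(0.205×2.17) = 0.3934 K/W
R_softwood = L/(kA) = 0.12/(0.11×2.17) = 0.5027 K/W
R_outer film = 1/(h_o·A) = 1/(6.29×2.17) = 0.07326 K/W
Sum of the known resistances R_other = 0.987 K/W
Required total resistance R_tot = ΔT/Q_allow = 39/21.7 = 1.797 K/W
R_mineral wool = R_tot − R_other = 0.8102 K/W
L = R·k·A = 0.8102×0.0405×2.17

L ≈ 71.2 mm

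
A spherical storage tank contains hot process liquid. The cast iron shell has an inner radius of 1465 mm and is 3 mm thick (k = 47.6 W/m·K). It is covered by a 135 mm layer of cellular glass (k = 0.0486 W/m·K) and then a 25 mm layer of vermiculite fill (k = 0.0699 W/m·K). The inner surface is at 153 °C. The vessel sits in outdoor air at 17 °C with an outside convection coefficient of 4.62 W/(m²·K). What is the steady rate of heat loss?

Spherical conduction: R = (1/r_in − 1/r_out)/(4πk) per layer; series-sum.
R_cast iron shell = (1/1.465 − 1/1.468)/(4π×47.6) = 2.332×10^-6 K/W
R_cellular glass = (1/1.468 − 1/1.603)/(4π×0.0486) = 0.09394 K/W
R_vermiculite fill = (1/1.603 − 1/1.628)/(4π×0.0699) = 0.01091 K/W
R_outer film = 1/(h·4πr_o²) = 1/(4.62×4π×1.628²) = 0.006499 K/W
R_total = 0.1113 K/W
Q = ΔT/R_total = 136/0.1113

Q ≈ 1220 W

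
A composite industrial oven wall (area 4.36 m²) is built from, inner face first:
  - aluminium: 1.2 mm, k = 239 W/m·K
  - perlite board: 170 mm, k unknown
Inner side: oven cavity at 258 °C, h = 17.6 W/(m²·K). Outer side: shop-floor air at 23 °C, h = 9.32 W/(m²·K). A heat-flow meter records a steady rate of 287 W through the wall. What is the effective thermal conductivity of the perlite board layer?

k ≈ 0.0499 W/(m·K)

Model the wall as resistances in series:
R_inner film = 1/(h_i·A) = 1/(17.6×4.36) = 0.01303 K/W
R_aluminium = L/(kA) = 0.0012/(239×4.36) = 1.152×10^-6 K/W
R_outer film = 1/(h_o·A) = 1/(9.32×4.36) = 0.02461 K/W
Sum of known resistances R_other = 0.03764 K/W
Total R = ΔT/Q = 235/287 = 0.8188 K/W
R_perlite board = R_total − R_other = 0.7812 K/W
k = L/(R·A) = 0.17/(0.7812×4.36)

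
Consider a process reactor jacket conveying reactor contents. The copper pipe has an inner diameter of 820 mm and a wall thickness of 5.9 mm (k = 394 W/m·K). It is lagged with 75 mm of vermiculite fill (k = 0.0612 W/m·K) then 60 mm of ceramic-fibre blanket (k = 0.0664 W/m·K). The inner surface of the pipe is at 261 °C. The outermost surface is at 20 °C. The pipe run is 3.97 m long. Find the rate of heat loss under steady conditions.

Per-layer cylindrical resistances, series-summed:
R_copper pipe wall = ln(415.9/410)/(2π×394×3.97) = 1.454×10^-6 K/W
R_vermiculite fill = ln(490.9/415.9)/(2π×0.0612×3.97) = 0.1086 K/W
R_ceramic-fibre blanket = ln(550.9/490.9)/(2π×0.0664×3.97) = 0.06962 K/W
R_total = 0.1782 K/W
Q = ΔT/R_total = 241/0.1782

Q ≈ 1350 W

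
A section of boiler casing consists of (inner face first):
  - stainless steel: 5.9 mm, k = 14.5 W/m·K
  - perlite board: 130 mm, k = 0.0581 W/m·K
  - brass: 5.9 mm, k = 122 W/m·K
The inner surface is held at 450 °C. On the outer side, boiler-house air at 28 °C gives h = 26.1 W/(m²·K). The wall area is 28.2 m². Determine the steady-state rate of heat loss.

Q ≈ 5230 W

Series thermal resistances:
R_stainless steel = L/(kA) = 0.0059/(14.5×28.2) = 1.443×10^-5 K/W
R_perlite board = L/(kA) = 0.13/(0.0581×28.2) = 0.07934 K/W
R_brass = L/(kA) = 0.0059/(122×28.2) = 1.715×10^-6 K/W
R_outer film = 1/(h_o·A) = 1/(26.1×28.2) = 0.001359 K/W
R_total = 0.08072 K/W
Q = ΔT / R_total = 422 / 0.08072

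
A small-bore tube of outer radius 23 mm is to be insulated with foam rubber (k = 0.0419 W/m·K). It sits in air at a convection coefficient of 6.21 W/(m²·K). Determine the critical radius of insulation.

For a cylinder r_cr = k/h = 0.0419/6.21
r_cr = 6.75 mm; since the bare radius (23 mm) is above r_cr, any added insulation will reduce heat loss.

r_cr ≈ 6.75 mm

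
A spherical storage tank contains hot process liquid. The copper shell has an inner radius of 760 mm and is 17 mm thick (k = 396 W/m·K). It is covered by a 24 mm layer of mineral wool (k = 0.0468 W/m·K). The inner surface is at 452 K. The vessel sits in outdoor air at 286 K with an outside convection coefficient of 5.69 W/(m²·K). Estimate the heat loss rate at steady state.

Q ≈ 1900 W

Each spherical layer contributes R = (1/r_i − 1/r_o)/(4πk):
R_copper shell = (1/0.76 − 1/0.777)/(4π×396) = 5.785×10^-6 K/W
R_mineral wool = (1/0.777 − 1/0.801)/(4π×0.0468) = 0.06557 K/W
R_outer film = 1/(h·4πr_o²) = 1/(5.69×4π×0.801²) = 0.0218 K/W
R_total = 0.08737 K/W
Q = ΔT/R_total = 166/0.08737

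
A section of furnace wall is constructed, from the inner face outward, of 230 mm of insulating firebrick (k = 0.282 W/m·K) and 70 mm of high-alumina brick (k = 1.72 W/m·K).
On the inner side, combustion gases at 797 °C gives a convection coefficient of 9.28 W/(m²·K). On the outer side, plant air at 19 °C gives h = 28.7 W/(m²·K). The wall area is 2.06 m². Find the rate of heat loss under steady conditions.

Q ≈ 1600 W

Thermal resistances in series:
R_inner film = 1/(h_i·A) = 1/(9.28×2.06) = 0.05231 K/W
R_insulating firebrick = L/(kA) = 0.23/(0.282×2.06) = 0.3959 K/W
R_high-alumina brick = L/(kA) = 0.07/(1.72×2.06) = 0.01976 K/W
R_outer film = 1/(h_o·A) = 1/(28.7×2.06) = 0.01691 K/W
R_total = 0.4849 K/W
Q = ΔT / R_total = 778 / 0.4849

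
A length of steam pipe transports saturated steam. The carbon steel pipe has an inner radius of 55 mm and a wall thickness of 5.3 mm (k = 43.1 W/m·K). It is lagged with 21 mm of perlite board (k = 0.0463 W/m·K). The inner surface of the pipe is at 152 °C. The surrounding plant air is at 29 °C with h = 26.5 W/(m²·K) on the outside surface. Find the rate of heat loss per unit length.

Cylindrical conduction, so R = ln(r₂/r₁)/(2πkL) per layer, in series:
R_carbon steel pipe wall = ln(60.3/55)/(2π×43.1×1) = 3.397×10^-4 K/W
R_perlite board = ln(81.3/60.3)/(2π×0.0463×1) = 1.027 K/W
R_outer film = 1/(h_o·2πr_oL) = 1/(26.5×2π×0.0813×1) = 0.07387 K/W
R_total = 1.101 K/W
Q = ΔT/R_total = 123/1.101

q′ ≈ 112 W/m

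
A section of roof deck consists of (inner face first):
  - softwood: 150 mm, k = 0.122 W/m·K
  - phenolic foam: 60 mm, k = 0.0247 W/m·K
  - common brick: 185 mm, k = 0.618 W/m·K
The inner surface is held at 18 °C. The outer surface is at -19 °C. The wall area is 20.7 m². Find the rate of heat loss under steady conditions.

Treating each layer as a thermal resistance in series:
R_softwood = L/(kA) = 0.15/(0.122×20.7) = 0.0594 K/W
R_phenolic foam = L/(kA) = 0.06/(0.0247×20.7) = 0.1174 K/W
R_common brick = L/(kA) = 0.185/(0.618×20.7) = 0.01446 K/W
R_total = 0.1912 K/W
Q = ΔT / R_total = 37 / 0.1912

Q ≈ 194 W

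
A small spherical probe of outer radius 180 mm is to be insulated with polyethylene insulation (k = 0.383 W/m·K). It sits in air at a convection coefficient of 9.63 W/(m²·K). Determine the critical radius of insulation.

r_cr ≈ 79.5 mm

For a sphere r_cr = 2k/h = 2×0.383/9.63
r_cr = 79.5 mm; since the bare radius (180 mm) is above r_cr, any added insulation will reduce heat loss.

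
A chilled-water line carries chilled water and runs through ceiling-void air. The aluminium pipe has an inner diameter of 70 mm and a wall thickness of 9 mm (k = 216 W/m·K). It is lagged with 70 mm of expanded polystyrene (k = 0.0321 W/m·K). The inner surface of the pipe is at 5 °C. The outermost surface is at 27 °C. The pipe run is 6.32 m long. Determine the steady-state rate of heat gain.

Q ≈ 29.5 W

Per-layer cylindrical resistances, series-summed:
R_aluminium pipe wall = ln(44/35)/(2π×216×6.32) = 2.668×10^-5 K/W
R_expanded polystyrene = ln(114/44)/(2π×0.0321×6.32) = 0.7469 K/W
R_total = 0.7469 K/W
Q = ΔT/R_total = 22/0.7469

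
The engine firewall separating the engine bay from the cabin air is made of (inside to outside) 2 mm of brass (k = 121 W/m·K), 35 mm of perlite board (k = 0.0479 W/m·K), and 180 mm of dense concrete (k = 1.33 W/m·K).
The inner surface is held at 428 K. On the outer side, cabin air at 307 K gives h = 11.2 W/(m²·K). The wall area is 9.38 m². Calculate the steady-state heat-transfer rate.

Thermal resistances in series:
R_brass = L/(kA) = 0.002/(121×9.38) = 1.762×10^-6 K/W
R_perlite board = L/(kA) = 0.035/(0.0479×9.38) = 0.0779 K/W
R_dense concrete = L/(kA) = 0.18/(1.33×9.38) = 0.01443 K/W
R_outer film = 1/(h_o·A) = 1/(11.2×9.38) = 0.009519 K/W
R_total = 0.1018 K/W
Q = ΔT / R_total = 121 / 0.1018

Q ≈ 1190 W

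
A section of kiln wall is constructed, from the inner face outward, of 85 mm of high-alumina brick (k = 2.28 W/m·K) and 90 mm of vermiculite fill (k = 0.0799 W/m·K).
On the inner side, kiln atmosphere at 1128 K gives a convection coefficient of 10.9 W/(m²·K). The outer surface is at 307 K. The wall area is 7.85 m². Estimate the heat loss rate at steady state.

Q ≈ 5130 W

Using the resistance-network approach (series):
R_inner film = 1/(h_i·A) = 1/(10.9×7.85) = 0.01169 K/W
R_high-alumina brick = L/(kA) = 0.085/(2.28×7.85) = 0.004749 K/W
R_vermiculite fill = L/(kA) = 0.09/(0.0799×7.85) = 0.1435 K/W
R_total = 0.1599 K/W
Q = ΔT / R_total = 821 / 0.1599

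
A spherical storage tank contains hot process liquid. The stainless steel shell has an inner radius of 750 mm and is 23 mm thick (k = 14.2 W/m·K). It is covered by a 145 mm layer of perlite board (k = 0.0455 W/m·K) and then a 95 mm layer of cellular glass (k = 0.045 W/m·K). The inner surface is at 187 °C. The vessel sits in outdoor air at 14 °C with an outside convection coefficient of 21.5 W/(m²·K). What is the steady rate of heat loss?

For a spherical shell R = (1/r₁ − 1/r₂)/(4πk); film R = 1/(h·4πr²). In series:
R_stainless steel shell = (1/0.75 − 1/0.773)/(4π×14.2) = 2.223×10^-4 K/W
R_perlite board = (1/0.773 − 1/0.918)/(4π×0.0455) = 0.3574 K/W
R_cellular glass = (1/0.918 − 1/1.013)/(4π×0.045) = 0.1807 K/W
R_outer film = 1/(h·4πr_o²) = 1/(21.5×4π×1.013²) = 0.003607 K/W
R_total = 0.5419 K/W
Q = ΔT/R_total = 173/0.5419

Q ≈ 319 W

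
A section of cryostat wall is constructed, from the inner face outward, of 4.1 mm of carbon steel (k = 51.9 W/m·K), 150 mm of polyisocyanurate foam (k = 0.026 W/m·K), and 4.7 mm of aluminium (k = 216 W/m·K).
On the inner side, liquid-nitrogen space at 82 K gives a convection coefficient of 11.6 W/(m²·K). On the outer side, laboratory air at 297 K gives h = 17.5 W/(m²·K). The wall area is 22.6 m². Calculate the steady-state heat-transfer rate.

Series thermal resistances:
R_inner film = 1/(h_i·A) = 1/(11.6×22.6) = 0.003814 K/W
R_carbon steel = L/(kA) = 0.0041/(51.9×22.6) = 3.495×10^-6 K/W
R_polyisocyanurate foam = L/(kA) = 0.15/(0.026×22.6) = 0.2553 K/W
R_aluminium = L/(kA) = 0.0047/(216×22.6) = 9.628×10^-7 K/W
R_outer film = 1/(h_o·A) = 1/(17.5×22.6) = 0.002528 K/W
R_total = 0.2616 K/W
Q = ΔT / R_total = 215 / 0.2616

Q ≈ 822 W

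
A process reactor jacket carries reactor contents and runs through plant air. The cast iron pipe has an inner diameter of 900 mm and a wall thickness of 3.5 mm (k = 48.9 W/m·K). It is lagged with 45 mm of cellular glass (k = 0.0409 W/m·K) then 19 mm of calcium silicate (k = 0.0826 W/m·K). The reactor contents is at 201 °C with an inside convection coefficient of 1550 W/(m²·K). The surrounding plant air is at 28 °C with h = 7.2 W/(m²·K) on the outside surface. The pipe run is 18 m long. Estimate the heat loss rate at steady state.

Q ≈ 6440 W

Radial resistances (cylindrical: R_cond = ln(r_o/r_i)/(2πkL), R_conv = 1/(h·2πrL)):
R_inner film = 1/(h_i·2πr₁L) = 1/(1550×2π×0.45×18) = 1.268×10^-5 K/W
R_cast iron pipe wall = ln(453.5/450)/(2π×48.9×18) = 1.401×10^-6 K/W
R_cellular glass = ln(498.5/453.5)/(2π×0.0409×18) = 0.02045 K/W
R_calcium silicate = ln(517.5/498.5)/(2π×0.0826×18) = 0.004004 K/W
R_outer film = 1/(h_o·2πr_oL) = 1/(7.2×2π×0.5175×18) = 0.002373 K/W
R_total = 0.02684 K/W
Q = ΔT/R_total = 173/0.02684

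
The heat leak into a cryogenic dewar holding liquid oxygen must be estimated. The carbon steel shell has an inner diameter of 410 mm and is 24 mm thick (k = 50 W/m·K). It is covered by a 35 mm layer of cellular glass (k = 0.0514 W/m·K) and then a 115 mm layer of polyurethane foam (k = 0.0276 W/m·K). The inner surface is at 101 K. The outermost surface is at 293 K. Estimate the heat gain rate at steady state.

For a spherical shell R = (1/r₁ − 1/r₂)/(4πk); film R = 1/(h·4πr²). In series:
R_carbon steel shell = (1/0.205 − 1/0.229)/(4π×50) = 8.137×10^-4 K/W
R_cellular glass = (1/0.229 − 1/0.264)/(4π×0.0514) = 0.8963 K/W
R_polyurethane foam = (1/0.264 − 1/0.379)/(4π×0.0276) = 3.314 K/W
R_total = 4.211 K/W
Q = ΔT/R_total = 192/4.211

Q ≈ 45.6 W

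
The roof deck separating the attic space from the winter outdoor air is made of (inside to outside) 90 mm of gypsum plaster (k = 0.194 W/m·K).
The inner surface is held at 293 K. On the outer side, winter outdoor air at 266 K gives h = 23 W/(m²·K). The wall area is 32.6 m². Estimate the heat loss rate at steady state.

Using the resistance-network approach (series):
R_gypsum plaster = L/(kA) = 0.09/(0.194×32.6) = 0.01423 K/W
R_outer film = 1/(h_o·A) = 1/(23×32.6) = 0.001334 K/W
R_total = 0.01556 K/W
Q = ΔT / R_total = 27 / 0.01556

Q ≈ 1730 W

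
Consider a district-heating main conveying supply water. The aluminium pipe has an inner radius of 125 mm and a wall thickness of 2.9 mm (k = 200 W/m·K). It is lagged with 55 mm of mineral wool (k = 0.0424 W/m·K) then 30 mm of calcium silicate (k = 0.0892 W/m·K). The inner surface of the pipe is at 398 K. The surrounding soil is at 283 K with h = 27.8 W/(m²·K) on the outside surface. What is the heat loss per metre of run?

Cylindrical conduction, so R = ln(r₂/r₁)/(2πkL) per layer, in series:
R_aluminium pipe wall = ln(127.9/125)/(2π×200×1) = 1.825×10^-5 K/W
R_mineral wool = ln(182.9/127.9)/(2π×0.0424×1) = 1.343 K/W
R_calcium silicate = ln(212.9/182.9)/(2π×0.0892×1) = 0.271 K/W
R_outer film = 1/(h_o·2πr_oL) = 1/(27.8×2π×0.2129×1) = 0.02689 K/W
R_total = 1.641 K/W
Q = ΔT/R_total = 115/1.641

q′ ≈ 70.1 W/m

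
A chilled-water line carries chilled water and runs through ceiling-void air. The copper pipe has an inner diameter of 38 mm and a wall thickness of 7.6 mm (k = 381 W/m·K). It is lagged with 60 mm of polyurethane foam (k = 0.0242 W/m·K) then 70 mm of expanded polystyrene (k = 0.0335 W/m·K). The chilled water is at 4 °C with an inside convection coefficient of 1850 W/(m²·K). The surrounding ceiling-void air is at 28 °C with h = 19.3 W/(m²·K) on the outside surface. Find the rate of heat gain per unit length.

For a radial system each layer contributes R = ln(r_out/r_in)/(2πkL); films add R = 1/(hA).
R_inner film = 1/(h_i·2πr₁L) = 1/(1850×2π×0.019×1) = 0.004528 K/W
R_copper pipe wall = ln(26.6/19)/(2π×381×1) = 1.406×10^-4 K/W
R_polyurethane foam = ln(86.6/26.6)/(2π×0.0242×1) = 7.763 K/W
R_expanded polystyrene = ln(156.6/86.6)/(2π×0.0335×1) = 2.814 K/W
R_outer film = 1/(h_o·2πr_oL) = 1/(19.3×2π×0.1566×1) = 0.05266 K/W
R_total = 10.63 K/W
Q = ΔT/R_total = 24/10.63

q′ ≈ 2.26 W/m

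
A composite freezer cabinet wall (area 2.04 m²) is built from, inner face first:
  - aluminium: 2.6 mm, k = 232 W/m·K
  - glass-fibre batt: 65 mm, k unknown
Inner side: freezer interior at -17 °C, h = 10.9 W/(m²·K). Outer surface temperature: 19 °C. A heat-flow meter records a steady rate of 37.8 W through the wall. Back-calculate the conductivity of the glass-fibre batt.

Thermal resistances in series:
R_inner film = 1/(h_i·A) = 1/(10.9×2.04) = 0.04497 K/W
R_aluminium = L/(kA) = 0.0026/(232×2.04) = 5.494×10^-6 K/W
Sum of known resistances R_other = 0.04498 K/W
Total R = ΔT/Q = 36/37.8 = 0.9524 K/W
R_glass-fibre batt = R_total − R_other = 0.9074 K/W
k = L/(R·A) = 0.065/(0.9074×2.04)

k ≈ 0.0351 W/(m·K)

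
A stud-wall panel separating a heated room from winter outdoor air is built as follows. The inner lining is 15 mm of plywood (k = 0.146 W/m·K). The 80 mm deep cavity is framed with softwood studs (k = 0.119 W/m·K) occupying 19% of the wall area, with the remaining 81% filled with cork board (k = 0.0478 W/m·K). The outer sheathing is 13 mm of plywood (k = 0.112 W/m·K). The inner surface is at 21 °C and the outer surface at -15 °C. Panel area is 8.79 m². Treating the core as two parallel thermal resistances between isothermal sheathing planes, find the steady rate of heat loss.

Sheathing layers in series; stud and cavity paths in parallel between them.
R_inner = 0.015/(0.146×8.79) = 0.01169 K/W
R_stud  = 0.08/(0.119×0.19×8.79) = 0.4025 K/W
R_cav   = 0.08/(0.0478×0.81×8.79) = 0.2351 K/W
1/R_core = 1/R_stud + 1/R_cav → R_core = 0.1484 K/W
R_outer = 0.013/(0.112×8.79) = 0.0132 K/W
R_total = 0.1733 K/W
Q = ΔT/R_total = 36/0.1733

Q ≈ 208 W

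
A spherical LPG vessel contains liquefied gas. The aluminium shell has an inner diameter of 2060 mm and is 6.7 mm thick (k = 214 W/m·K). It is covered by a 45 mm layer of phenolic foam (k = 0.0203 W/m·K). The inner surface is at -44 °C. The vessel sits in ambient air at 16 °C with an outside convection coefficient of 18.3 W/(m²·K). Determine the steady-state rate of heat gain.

Radial (spherical) resistances in series:
R_aluminium shell = (1/1.03 − 1/1.0367)/(4π×214) = 2.333×10^-6 K/W
R_phenolic foam = (1/1.0367 − 1/1.0817)/(4π×0.0203) = 0.1573 K/W
R_outer film = 1/(h·4πr_o²) = 1/(18.3×4π×1.0817²) = 0.003716 K/W
R_total = 0.161 K/W
Q = ΔT/R_total = 60/0.161

Q ≈ 373 W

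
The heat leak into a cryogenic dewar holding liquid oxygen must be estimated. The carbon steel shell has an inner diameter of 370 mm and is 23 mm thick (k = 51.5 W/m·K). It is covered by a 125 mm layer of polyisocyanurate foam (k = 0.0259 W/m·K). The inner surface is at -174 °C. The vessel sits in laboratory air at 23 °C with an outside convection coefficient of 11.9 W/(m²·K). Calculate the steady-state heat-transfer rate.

Each spherical layer contributes R = (1/r_i − 1/r_o)/(4πk):
R_carbon steel shell = (1/0.185 − 1/0.208)/(4π×51.5) = 9.236×10^-4 K/W
R_polyisocyanurate foam = (1/0.208 − 1/0.333)/(4π×0.0259) = 5.545 K/W
R_outer film = 1/(h·4πr_o²) = 1/(11.9×4π×0.333²) = 0.06031 K/W
R_total = 5.606 K/W
Q = ΔT/R_total = 197/5.606

Q ≈ 35.1 W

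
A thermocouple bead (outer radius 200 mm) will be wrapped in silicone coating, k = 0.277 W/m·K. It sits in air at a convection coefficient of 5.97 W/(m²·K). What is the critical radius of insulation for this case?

r_cr ≈ 92.8 mm

For a sphere r_cr = 2k/h = 2×0.277/5.97
r_cr = 92.8 mm; since the bare radius (200 mm) is above r_cr, any added insulation will reduce heat loss.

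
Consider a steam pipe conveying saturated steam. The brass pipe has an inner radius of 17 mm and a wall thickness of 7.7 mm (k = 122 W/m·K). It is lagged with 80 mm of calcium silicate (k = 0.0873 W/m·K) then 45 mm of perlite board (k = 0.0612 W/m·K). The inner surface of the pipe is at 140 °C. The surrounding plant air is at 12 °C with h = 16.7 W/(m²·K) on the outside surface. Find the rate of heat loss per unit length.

Per-layer cylindrical resistances, series-summed:
R_brass pipe wall = ln(24.7/17)/(2π×122×1) = 4.874×10^-4 K/W
R_calcium silicate = ln(104.7/24.7)/(2π×0.0873×1) = 2.633 K/W
R_perlite board = ln(149.7/104.7)/(2π×0.0612×1) = 0.9298 K/W
R_outer film = 1/(h_o·2πr_oL) = 1/(16.7×2π×0.1497×1) = 0.06366 K/W
R_total = 3.627 K/W
Q = ΔT/R_total = 128/3.627

q′ ≈ 35.3 W/m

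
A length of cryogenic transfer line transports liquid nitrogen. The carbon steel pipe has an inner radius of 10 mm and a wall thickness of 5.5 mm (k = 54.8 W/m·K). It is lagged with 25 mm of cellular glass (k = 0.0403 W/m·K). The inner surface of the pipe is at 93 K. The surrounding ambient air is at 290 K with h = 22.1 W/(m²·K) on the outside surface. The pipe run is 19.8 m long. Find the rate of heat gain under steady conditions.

Q ≈ 982 W

For a radial system each layer contributes R = ln(r_out/r_in)/(2πkL); films add R = 1/(hA).
R_carbon steel pipe wall = ln(15.5/10)/(2π×54.8×19.8) = 6.428×10^-5 K/W
R_cellular glass = ln(40.5/15.5)/(2π×0.0403×19.8) = 0.1916 K/W
R_outer film = 1/(h_o·2πr_oL) = 1/(22.1×2π×0.0405×19.8) = 0.008981 K/W
R_total = 0.2006 K/W
Q = ΔT/R_total = 197/0.2006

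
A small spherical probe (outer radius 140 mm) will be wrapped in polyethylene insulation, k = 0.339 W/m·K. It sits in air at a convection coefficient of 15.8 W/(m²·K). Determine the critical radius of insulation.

r_cr ≈ 42.9 mm

For a sphere r_cr = 2k/h = 2×0.339/15.8
r_cr = 42.9 mm; since the bare radius (140 mm) is above r_cr, any added insulation will reduce heat loss.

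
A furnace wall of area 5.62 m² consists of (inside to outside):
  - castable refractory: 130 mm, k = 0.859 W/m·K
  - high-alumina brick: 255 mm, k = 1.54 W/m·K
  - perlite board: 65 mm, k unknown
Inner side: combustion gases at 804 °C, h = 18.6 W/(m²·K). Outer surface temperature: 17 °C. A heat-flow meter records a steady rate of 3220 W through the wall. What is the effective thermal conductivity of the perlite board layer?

Series thermal resistances:
R_inner film = 1/(h_i·A) = 1/(18.6×5.62) = 0.009566 K/W
R_castable refractory = L/(kA) = 0.13/(0.859×5.62) = 0.02693 K/W
R_high-alumina brick = L/(kA) = 0.255/(1.54×5.62) = 0.02946 K/W
Sum of known resistances R_other = 0.06596 K/W
Total R = ΔT/Q = 787/3220 = 0.2444 K/W
R_perlite board = R_total − R_other = 0.1785 K/W
k = L/(R·A) = 0.065/(0.1785×5.62)

k ≈ 0.0648 W/(m·K)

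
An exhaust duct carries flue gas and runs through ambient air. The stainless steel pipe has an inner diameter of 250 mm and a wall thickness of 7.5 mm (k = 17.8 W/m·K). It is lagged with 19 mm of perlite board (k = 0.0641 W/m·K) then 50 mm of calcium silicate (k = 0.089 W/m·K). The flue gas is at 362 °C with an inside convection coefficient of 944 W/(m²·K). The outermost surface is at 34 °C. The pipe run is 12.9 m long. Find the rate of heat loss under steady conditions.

Q ≈ 5010 W

Treating each annulus and film as a series resistance:
R_inner film = 1/(h_i·2πr₁L) = 1/(944×2π×0.125×12.9) = 1.046×10^-4 K/W
R_stainless steel pipe wall = ln(132.5/125)/(2π×17.8×12.9) = 4.039×10^-5 K/W
R_perlite board = ln(151.5/132.5)/(2π×0.0641×12.9) = 0.02579 K/W
R_calcium silicate = ln(201.5/151.5)/(2π×0.089×12.9) = 0.03954 K/W
R_total = 0.06547 K/W
Q = ΔT/R_total = 328/0.06547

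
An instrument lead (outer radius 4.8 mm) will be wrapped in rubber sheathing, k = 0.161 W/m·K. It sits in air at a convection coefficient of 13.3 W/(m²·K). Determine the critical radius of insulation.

For a cylinder r_cr = k/h = 0.161/13.3
r_cr = 12.1 mm; since the bare radius (4.8 mm) is below r_cr, adding a thin layer of insulation will *increase* heat loss.

r_cr ≈ 12.1 mm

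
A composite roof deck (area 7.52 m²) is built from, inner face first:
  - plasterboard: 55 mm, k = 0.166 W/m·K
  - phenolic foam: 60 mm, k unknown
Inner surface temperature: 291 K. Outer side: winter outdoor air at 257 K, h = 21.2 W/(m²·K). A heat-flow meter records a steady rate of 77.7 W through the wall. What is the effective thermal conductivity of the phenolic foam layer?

k ≈ 0.0206 W/(m·K)

Series thermal resistances:
R_plasterboard = L/(kA) = 0.055/(0.166×7.52) = 0.04406 K/W
R_outer film = 1/(h_o·A) = 1/(21.2×7.52) = 0.006273 K/W
Sum of known resistances R_other = 0.05033 K/W
Total R = ΔT/Q = 34/77.7 = 0.4376 K/W
R_phenolic foam = R_total − R_other = 0.3872 K/W
k = L/(R·A) = 0.06/(0.3872×7.52)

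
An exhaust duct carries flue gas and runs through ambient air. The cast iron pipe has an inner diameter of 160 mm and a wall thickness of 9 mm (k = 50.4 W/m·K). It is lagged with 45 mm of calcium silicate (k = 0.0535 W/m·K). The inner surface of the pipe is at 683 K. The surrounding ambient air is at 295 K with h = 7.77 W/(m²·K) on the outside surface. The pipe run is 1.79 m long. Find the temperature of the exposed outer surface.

T ≈ 338 K

Radial resistances (cylindrical: R_cond = ln(r_o/r_i)/(2πkL), R_conv = 1/(h·2πrL)):
R_cast iron pipe wall = ln(89/80)/(2π×50.4×1.79) = 1.881×10^-4 K/W
R_calcium silicate = ln(134/89)/(2π×0.0535×1.79) = 0.6801 K/W
R_outer film = 1/(h_o·2πr_oL) = 1/(7.77×2π×0.134×1.79) = 0.0854 K/W
R_total = 0.7657 K/W
Q = ΔT/R_total = 388/0.7657
Q = 507 W
T_interface = T_inner − Q·ΣR(inner→interface) = 683 − 507×0.6803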